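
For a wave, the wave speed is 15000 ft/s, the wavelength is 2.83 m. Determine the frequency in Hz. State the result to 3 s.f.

1620 Hz

Solving v = f·λ for f: f = v/λ.
v = 15000 ft/s = 4572 m/s; λ = 2.83 m.
f = 1616 Hz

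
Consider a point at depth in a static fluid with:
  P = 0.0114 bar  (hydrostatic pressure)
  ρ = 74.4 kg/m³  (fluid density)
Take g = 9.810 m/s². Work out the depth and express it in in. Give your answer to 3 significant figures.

Rearranging P = ρ·g·h for h: h = P/(ρ·g).
P = 0.0114 bar = 1140 Pa; ρ = 74.4 kg/m³; g = 9.810 m/s².
h = 1.562 m
1.562 m × (1 in / 0.02540 m) = 61.49 in

61.5 in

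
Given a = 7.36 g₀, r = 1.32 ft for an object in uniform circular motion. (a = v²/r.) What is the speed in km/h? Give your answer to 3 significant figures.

19.4 km/h

Rearranging a = v²/r for v: v = √(a·r).
a = 7.36 g₀ = 72.18 m/s²; r = 1.32 ft = 0.4023 m.
v = 5.389 m/s
5.389 m/s × (1 km/h / 0.2778 m/s) = 19.40 km/h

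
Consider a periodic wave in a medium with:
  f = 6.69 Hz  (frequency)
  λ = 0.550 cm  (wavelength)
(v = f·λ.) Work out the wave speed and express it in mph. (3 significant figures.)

0.0823 mph

Directly: v = fλ.
f = 6.69 Hz; λ = 0.550 cm = 0.005500 m.
v = 0.03680 m/s
0.03680 m/s × (1 mph / 0.4470 m/s) = 0.08231 mph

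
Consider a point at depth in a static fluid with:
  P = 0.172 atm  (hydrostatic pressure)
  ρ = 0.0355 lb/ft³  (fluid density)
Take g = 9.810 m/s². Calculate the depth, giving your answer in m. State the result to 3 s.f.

3120 m

Rearranging P = ρ·g·h for h: h = P/(ρ·g).
P = 0.172 atm = 17428 Pa; ρ = 0.0355 lb/ft³ = 0.5687 kg/m³; g = 9.810 m/s².
h = 3124 m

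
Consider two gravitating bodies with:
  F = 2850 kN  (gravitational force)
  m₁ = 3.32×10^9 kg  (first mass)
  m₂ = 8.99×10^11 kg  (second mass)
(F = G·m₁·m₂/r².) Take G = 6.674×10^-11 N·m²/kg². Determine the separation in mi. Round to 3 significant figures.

From Newton's law of gravitation: r = √(G·m₁m₂/F).
F = 2850 kN = 2.850×10^6 N; m₁ = 3.32×10^9 kg; m₂ = 8.99×10^11 kg; G = 6.674×10^-11 N·m²/kg².
r = 264.4 m
264.4 m × (1 mi / 1609 m) = 0.1643 mi

0.164 mi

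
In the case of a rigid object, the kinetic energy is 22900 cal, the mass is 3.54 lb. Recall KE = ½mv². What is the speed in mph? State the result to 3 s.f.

Rearranging: v = √(2·KE/m).
KE = 22900 cal = 95814 J; m = 3.54 lb = 1.606 kg.
v = 345.5 m/s
345.5 m/s × (1 mph / 0.4470 m/s) = 772.8 mph

773 mph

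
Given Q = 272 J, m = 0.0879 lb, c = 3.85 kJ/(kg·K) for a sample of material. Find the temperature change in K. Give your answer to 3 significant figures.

1.77 K

Rearranging Q = m·c·ΔT for ΔT: ΔT = Q/(m·c).
Q = 272 J; m = 0.0879 lb = 0.03987 kg; c = 3.85 kJ/(kg·K) = 3850 J/(kg·K).
ΔT = 1.772 K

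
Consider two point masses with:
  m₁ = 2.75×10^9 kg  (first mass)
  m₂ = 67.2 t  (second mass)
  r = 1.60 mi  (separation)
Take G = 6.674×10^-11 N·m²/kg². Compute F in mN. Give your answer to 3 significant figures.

Directly: F = Gm₁m₂/r².
m₁ = 2.75×10^9 kg; m₂ = 67.2 t = 67200 kg; r = 1.60 mi = 2575 m; G = 6.674×10^-11 N·m²/kg².
F = 0.001860 N
0.001860 N × (1 mN / 0.001000 N) = 1.860 mN

1.86 mN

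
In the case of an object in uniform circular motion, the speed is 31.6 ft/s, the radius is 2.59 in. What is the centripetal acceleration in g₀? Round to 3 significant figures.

Directly: a = v²/r.
v = 31.6 ft/s = 9.632 m/s; r = 2.59 in = 0.06579 m.
a = 1410 m/s²
1410 m/s² × (1 g₀ / 9.807 m/s²) = 143.8 g₀

144 g₀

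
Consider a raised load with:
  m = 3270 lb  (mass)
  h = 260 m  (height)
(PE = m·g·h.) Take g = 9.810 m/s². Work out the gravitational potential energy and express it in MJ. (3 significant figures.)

Directly: PE = mgh.
m = 3270 lb = 1483 kg; h = 260 m; g = 9.810 m/s².
PE = 3.783×10^6 J  (the unit combination reduces to kg·m²/s² = J)
3.783×10^6 J × (1 MJ / 1.000×10^6 J) = 3.783 MJ

3.78 MJ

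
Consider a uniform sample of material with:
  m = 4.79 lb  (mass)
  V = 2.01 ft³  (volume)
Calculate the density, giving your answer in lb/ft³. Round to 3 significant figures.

2.38 lb/ft³

Directly: ρ = m/V.
m = 4.79 lb = 2.173 kg; V = 2.01 ft³ = 0.05692 m³.
ρ = 38.17 kg/m³
38.17 kg/m³ × (1 lb/ft³ / 16.02 kg/m³) = 2.383 lb/ft³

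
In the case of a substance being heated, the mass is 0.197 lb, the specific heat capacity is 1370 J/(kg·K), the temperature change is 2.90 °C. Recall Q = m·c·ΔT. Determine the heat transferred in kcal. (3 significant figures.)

0.0849 kcal

Directly: Q = mcΔT.
m = 0.197 lb = 0.08936 kg; c = 1370 J/(kg·K); ΔT = 2.90 °C = 2.900 K.
Q = 355.0 J
355.0 J × (1 kcal / 4184 J) = 0.08485 kcal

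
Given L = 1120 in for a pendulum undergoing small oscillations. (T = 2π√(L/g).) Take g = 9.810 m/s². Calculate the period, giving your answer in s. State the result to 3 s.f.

T is given directly by: T = 2π√(L/g).
L = 1120 in = 28.45 m; g = 9.810 m/s².
T = 10.70 s

10.7 s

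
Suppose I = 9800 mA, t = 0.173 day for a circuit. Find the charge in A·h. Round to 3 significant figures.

Directly: q = It.
I = 9800 mA = 9.800 A; t = 0.173 day = 14947 s.
q = 1.465×10^5 C
1.465×10^5 C × (1 A·h / 3600 C) = 40.69 A·h

40.7 A·h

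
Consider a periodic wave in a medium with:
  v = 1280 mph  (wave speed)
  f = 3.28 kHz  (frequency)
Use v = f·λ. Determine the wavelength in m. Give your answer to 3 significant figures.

Rearranging v = f·λ for λ: λ = v/f.
v = 1280 mph = 572.2 m/s; f = 3.28 kHz = 3280 Hz.
λ = 0.1745 m

0.174 m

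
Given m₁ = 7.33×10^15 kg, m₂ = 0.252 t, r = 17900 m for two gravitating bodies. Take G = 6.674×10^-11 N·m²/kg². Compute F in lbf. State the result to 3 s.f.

From Newton's law of gravitation: F = Gm₁m₂/r².
m₁ = 7.33×10^15 kg; m₂ = 0.252 t = 252.0 kg; r = 17900 m; G = 6.674×10^-11 N·m²/kg².
F = 0.3848 N  (the unit combination reduces to kg·m/s² = N)
0.3848 N × (1 lbf / 4.448 N) = 0.08650 lbf

0.0865 lbf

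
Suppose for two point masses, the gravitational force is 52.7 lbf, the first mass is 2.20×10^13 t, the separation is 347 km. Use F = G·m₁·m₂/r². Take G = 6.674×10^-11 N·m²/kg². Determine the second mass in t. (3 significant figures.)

19200 t

Rearranging: m₂ = F·r²/(G·m₁).
F = 52.7 lbf = 234.4 N; m₁ = 2.20×10^13 t = 2.200×10^16 kg; r = 347 km = 3.470×10^5 m; G = 6.674×10^-11 N·m²/kg².
m₂ = 1.922×10^7 kg
1.922×10^7 kg × (1 t / 1000 kg) = 19224 t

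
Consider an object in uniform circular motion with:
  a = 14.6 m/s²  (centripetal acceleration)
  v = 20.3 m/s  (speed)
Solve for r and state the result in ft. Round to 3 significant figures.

Solving a = v²/r for r: r = v²/a.
a = 14.6 m/s²; v = 20.3 m/s.
r = 28.23 m
28.23 m × (1 ft / 0.3048 m) = 92.60 ft

92.6 ft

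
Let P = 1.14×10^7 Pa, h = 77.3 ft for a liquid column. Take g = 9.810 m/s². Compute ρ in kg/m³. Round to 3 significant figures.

Solving P = ρ·g·h for ρ: ρ = P/(g·h).
P = 1.14×10^7 Pa; h = 77.3 ft = 23.56 m; g = 9.810 m/s².
ρ = 49322 kg/m³

49300 kg/m³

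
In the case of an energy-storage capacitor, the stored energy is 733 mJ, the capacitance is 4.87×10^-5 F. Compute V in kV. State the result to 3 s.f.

0.174 kV

Solving E = ½C·V² for V: V = √(2E/C).
E = 733 mJ = 0.7330 J; C = 4.87×10^-5 F.
V = 173.5 V  (the unit combination reduces to kg·m²/(A·s³) = V)
173.5 V × (1 kV / 1000 V) = 0.1735 kV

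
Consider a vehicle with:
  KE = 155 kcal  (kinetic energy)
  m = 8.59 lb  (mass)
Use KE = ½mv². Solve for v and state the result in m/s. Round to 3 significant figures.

Solving KE = ½mv² for v: v = √(2·KE/m).
KE = 155 kcal = 6.485×10^5 J; m = 8.59 lb = 3.896 kg.
v = 577.0 m/s

577 m/s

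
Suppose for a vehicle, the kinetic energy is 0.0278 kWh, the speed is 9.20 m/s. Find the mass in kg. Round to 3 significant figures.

Rearranging KE = ½mv² for m: m = 2·KE/v².
KE = 0.0278 kWh = 1.001×10^5 J; v = 9.20 m/s.
m = 2365 kg

2360 kg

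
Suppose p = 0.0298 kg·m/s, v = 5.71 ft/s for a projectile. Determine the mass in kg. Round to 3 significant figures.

Solving p = m·v for m: m = p/v.
p = 0.0298 kg·m/s; v = 5.71 ft/s = 1.740 m/s.
m = 0.01712 kg

0.0171 kg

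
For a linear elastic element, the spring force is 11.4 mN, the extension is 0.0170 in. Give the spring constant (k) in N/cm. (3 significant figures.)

From Hooke's law: k = F/x.
F = 11.4 mN = 0.01140 N; x = 0.0170 in = 4.318×10^-4 m.
k = 26.40 N/m
26.40 N/m × (1 N/cm / 100.0 N/m) = 0.2640 N/cm

0.264 N/cm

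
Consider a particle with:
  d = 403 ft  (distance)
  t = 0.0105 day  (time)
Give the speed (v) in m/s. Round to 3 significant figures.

0.135 m/s

Directly: v = d/t.
d = 403 ft = 122.8 m; t = 0.0105 day = 907.2 s.
v = 0.1354 m/s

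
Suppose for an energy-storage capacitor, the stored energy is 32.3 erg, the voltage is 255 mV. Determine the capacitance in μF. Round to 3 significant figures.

Rearranging E = ½C·V² for C: C = 2E/V².
E = 32.3 erg = 3.230×10^-6 J; V = 255 mV = 0.2550 V.
C = 9.935×10^-5 F
9.935×10^-5 F × (1 μF / 1.000×10^-6 F) = 99.35 μF

99.3 μF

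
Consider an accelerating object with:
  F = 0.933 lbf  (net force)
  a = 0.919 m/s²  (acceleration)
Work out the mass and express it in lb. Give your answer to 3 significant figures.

9.96 lb

Solving F = m·a for m: m = F/a.
F = 0.933 lbf = 4.150 N; a = 0.919 m/s².
m = 4.516 kg
4.516 kg × (1 lb / 0.4536 kg) = 9.956 lb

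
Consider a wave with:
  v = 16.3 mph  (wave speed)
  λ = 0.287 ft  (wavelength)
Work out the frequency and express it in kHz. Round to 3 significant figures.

0.0833 kHz

Rearranging: f = v/λ.
v = 16.3 mph = 7.287 m/s; λ = 0.287 ft = 0.08748 m.
f = 83.30 Hz
83.30 Hz × (1 kHz / 1000 Hz) = 0.08330 kHz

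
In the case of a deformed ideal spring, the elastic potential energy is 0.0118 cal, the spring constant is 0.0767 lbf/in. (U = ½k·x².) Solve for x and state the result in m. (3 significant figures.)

0.0857 m

Solving U = ½k·x² for x: x = √(2U/k).
U = 0.0118 cal = 0.04937 J; k = 0.0767 lbf/in = 13.43 N/m.
x = 0.08574 m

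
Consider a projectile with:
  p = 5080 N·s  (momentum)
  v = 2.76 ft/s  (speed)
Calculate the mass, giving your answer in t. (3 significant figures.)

6.04 t

Solving p = m·v for m: m = p/v.
p = 5080 N·s = 5080 kg·m/s; v = 2.76 ft/s = 0.8412 m/s.
m = 6039 kg
6039 kg × (1 t / 1000 kg) = 6.039 t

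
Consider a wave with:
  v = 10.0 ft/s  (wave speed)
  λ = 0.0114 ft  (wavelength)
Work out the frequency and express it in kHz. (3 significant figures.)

Solving v = f·λ for f: f = v/λ.
v = 10.0 ft/s = 3.048 m/s; λ = 0.0114 ft = 0.003475 m.
f = 877.2 Hz
877.2 Hz × (1 kHz / 1000 Hz) = 0.8772 kHz

0.877 kHz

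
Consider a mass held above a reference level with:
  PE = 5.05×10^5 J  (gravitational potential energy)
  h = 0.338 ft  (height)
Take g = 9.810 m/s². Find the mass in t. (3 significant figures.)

Rearranging: m = PE/(g·h).
PE = 5.05×10^5 J; h = 0.338 ft = 0.1030 m; g = 9.810 m/s².
m = 4.997×10^5 kg
4.997×10^5 kg × (1 t / 1000 kg) = 499.7 t

500 t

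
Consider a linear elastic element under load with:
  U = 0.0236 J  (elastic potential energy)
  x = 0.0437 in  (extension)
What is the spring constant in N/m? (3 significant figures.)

38300 N/m

Rearranging: k = 2U/x².
U = 0.0236 J; x = 0.0437 in = 0.001110 m.
k = 38310 N/m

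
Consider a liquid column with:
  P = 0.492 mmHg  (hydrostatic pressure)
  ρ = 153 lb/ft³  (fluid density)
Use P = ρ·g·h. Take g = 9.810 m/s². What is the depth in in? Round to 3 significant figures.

0.107 in

Rearranging: h = P/(ρ·g).
P = 0.492 mmHg = 65.59 Pa; ρ = 153 lb/ft³ = 2451 kg/m³; g = 9.810 m/s².
h = 0.002728 m
0.002728 m × (1 in / 0.02540 m) = 0.1074 in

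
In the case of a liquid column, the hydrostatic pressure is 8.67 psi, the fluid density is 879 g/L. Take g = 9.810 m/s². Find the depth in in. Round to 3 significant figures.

Rearranging: h = P/(ρ·g).
P = 8.67 psi = 59778 Pa; ρ = 879 g/L = 879.0 kg/m³; g = 9.810 m/s².
h = 6.932 m
6.932 m × (1 in / 0.02540 m) = 272.9 in

273 in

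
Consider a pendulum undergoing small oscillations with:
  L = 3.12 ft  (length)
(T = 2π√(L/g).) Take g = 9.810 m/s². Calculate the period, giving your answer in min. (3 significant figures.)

0.0326 min

Directly: T = 2π√(L/g).
L = 3.12 ft = 0.9510 m; g = 9.810 m/s².
T = 1.956 s
1.956 s × (1 min / 60.00 s) = 0.03260 min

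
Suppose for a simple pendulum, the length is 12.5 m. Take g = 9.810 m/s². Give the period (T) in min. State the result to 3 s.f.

T is given directly by: T = 2π√(L/g).
L = 12.5 m; g = 9.810 m/s².
T = 7.093 s
7.093 s × (1 min / 60.00 s) = 0.1182 min

0.118 min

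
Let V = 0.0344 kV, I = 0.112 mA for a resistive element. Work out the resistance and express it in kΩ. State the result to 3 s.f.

307 kΩ

From Ohm's law: R = V/I.
V = 0.0344 kV = 34.40 V; I = 0.112 mA = 1.120×10^-4 A.
R = 3.071×10^5 Ω
3.071×10^5 Ω × (1 kΩ / 1000 Ω) = 307.1 kΩ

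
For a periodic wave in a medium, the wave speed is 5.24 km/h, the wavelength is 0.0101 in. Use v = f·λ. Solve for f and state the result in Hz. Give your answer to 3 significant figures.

Solving v = f·λ for f: f = v/λ.
v = 5.24 km/h = 1.456 m/s; λ = 0.0101 in = 2.565×10^-4 m.
f = 5674 Hz

5670 Hz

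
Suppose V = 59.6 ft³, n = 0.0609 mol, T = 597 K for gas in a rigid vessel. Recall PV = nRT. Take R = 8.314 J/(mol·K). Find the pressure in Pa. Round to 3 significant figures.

Directly: P = nRT/V.
V = 59.6 ft³ = 1.688 m³; n = 0.0609 mol; T = 597 K; R = 8.314 J/(mol·K).
P = 179.1 Pa

179 Pa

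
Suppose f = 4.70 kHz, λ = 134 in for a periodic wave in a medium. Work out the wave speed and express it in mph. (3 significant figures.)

v is given directly by: v = fλ.
f = 4.70 kHz = 4700 Hz; λ = 134 in = 3.404 m.
v = 15997 m/s
15997 m/s × (1 mph / 0.4470 m/s) = 35784 mph

35800 mph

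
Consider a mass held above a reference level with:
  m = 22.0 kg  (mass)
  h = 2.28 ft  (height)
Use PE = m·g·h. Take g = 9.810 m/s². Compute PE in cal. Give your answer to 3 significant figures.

Directly: PE = mgh.
m = 22.0 kg; h = 2.28 ft = 0.6949 m; g = 9.810 m/s².
PE = 150.0 J  (the unit combination reduces to kg·m²/s² = J)
150.0 J × (1 cal / 4.184 J) = 35.85 cal

35.8 cal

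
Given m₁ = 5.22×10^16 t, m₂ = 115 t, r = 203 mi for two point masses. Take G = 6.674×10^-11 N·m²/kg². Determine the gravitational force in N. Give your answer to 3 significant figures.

3750 N

From Newton's law of gravitation: F = Gm₁m₂/r².
m₁ = 5.22×10^16 t = 5.220×10^19 kg; m₂ = 115 t = 1.150×10^5 kg; r = 203 mi = 3.267×10^5 m; G = 6.674×10^-11 N·m²/kg².
F = 3754 N  (the unit combination reduces to kg·m/s² = N)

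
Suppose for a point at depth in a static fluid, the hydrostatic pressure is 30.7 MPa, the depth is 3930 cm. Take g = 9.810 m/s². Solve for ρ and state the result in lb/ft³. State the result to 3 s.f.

4970 lb/ft³

Rearranging P = ρ·g·h for ρ: ρ = P/(g·h).
P = 30.7 MPa = 3.070×10^7 Pa; h = 3930 cm = 39.30 m; g = 9.810 m/s².
ρ = 79630 kg/m³
79630 kg/m³ × (1 lb/ft³ / 16.02 kg/m³) = 4971 lb/ft³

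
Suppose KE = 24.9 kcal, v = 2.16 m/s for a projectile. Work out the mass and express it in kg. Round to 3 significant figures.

Solving KE = ½mv² for m: m = 2·KE/v².
KE = 24.9 kcal = 1.042×10^5 J; v = 2.16 m/s.
m = 44659 kg

44700 kg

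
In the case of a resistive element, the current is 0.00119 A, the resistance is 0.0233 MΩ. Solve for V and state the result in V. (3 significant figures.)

Directly: V = IR.
I = 0.00119 A; R = 0.0233 MΩ = 23300 Ω.
V = 27.73 V

27.7 V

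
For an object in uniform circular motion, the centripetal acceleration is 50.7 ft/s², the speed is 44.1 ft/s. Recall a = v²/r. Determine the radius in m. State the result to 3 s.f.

11.7 m

Rearranging a = v²/r for r: r = v²/a.
a = 50.7 ft/s² = 15.45 m/s²; v = 44.1 ft/s = 13.44 m/s.
r = 11.69 m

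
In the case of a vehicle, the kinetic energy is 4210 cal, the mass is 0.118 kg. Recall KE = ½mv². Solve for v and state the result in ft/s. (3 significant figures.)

1790 ft/s

Rearranging KE = ½mv² for v: v = √(2·KE/m).
KE = 4210 cal = 17615 J; m = 0.118 kg.
v = 546.4 m/s
546.4 m/s × (1 ft/s / 0.3048 m/s) = 1793 ft/s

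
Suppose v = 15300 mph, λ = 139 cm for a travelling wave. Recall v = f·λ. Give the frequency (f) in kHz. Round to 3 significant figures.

Rearranging: f = v/λ.
v = 15300 mph = 6840 m/s; λ = 139 cm = 1.390 m.
f = 4921 Hz
4921 Hz × (1 kHz / 1000 Hz) = 4.921 kHz

4.92 kHz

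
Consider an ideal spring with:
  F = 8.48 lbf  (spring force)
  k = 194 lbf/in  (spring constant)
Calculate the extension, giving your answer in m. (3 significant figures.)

Rearranging F = k·x for x: x = F/k.
F = 8.48 lbf = 37.72 N; k = 194 lbf/in = 33975 N/m.
x = 0.001110 m

0.00111 m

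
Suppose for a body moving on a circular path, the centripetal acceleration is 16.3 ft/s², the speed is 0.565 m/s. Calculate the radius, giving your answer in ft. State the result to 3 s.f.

Solving a = v²/r for r: r = v²/a.
a = 16.3 ft/s² = 4.968 m/s²; v = 0.565 m/s.
r = 0.06425 m
0.06425 m × (1 ft / 0.3048 m) = 0.2108 ft

0.211 ft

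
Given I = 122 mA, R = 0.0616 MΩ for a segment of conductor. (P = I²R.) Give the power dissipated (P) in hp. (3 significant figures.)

1.23 hp

P is given directly by: P = I²R.
I = 122 mA = 0.1220 A; R = 0.0616 MΩ = 61600 Ω.
P = 916.9 W
916.9 W × (1 hp / 745.7 W) = 1.230 hp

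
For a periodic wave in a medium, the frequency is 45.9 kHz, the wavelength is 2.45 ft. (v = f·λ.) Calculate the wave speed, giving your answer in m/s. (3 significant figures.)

34300 m/s

v is given directly by: v = fλ.
f = 45.9 kHz = 45900 Hz; λ = 2.45 ft = 0.7468 m.
v = 34276 m/s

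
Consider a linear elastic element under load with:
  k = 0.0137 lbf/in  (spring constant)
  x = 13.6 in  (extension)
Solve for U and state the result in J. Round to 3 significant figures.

Directly: U = ½kx².
k = 0.0137 lbf/in = 2.399 N/m; x = 13.6 in = 0.3454 m.
U = 0.1431 J

0.143 J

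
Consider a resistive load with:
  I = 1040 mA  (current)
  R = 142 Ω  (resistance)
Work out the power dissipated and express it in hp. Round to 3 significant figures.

Directly: P = I²R.
I = 1040 mA = 1.040 A; R = 142 Ω.
P = 153.6 W
153.6 W × (1 hp / 745.7 W) = 0.2060 hp

0.206 hp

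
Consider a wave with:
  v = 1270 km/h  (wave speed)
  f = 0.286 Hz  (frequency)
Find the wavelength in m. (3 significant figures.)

Rearranging v = f·λ for λ: λ = v/f.
v = 1270 km/h = 352.8 m/s; f = 0.286 Hz.
λ = 1233 m

1230 m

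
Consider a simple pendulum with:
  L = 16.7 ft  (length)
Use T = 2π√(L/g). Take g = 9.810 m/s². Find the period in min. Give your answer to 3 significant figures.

0.0754 min

Directly: T = 2π√(L/g).
L = 16.7 ft = 5.090 m; g = 9.810 m/s².
T = 4.526 s
4.526 s × (1 min / 60.00 s) = 0.07543 min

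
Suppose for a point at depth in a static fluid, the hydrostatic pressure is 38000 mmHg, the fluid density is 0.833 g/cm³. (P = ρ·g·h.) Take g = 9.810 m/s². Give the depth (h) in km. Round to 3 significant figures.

0.620 km

Rearranging P = ρ·g·h for h: h = P/(ρ·g).
P = 38000 mmHg = 5.066×10^6 Pa; ρ = 0.833 g/cm³ = 833.0 kg/m³; g = 9.810 m/s².
h = 620.0 m
620.0 m × (1 km / 1000 m) = 0.6200 km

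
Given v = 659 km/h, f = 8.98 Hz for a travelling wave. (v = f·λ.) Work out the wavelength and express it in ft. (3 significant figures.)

66.9 ft

Solving v = f·λ for λ: λ = v/f.
v = 659 km/h = 183.1 m/s; f = 8.98 Hz.
λ = 20.38 m
20.38 m × (1 ft / 0.3048 m) = 66.88 ft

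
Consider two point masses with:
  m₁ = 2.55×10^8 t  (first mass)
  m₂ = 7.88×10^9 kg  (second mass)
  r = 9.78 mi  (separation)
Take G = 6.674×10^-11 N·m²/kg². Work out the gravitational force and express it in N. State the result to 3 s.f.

541 N

From Newton's law of gravitation: F = Gm₁m₂/r².
m₁ = 2.55×10^8 t = 2.550×10^11 kg; m₂ = 7.88×10^9 kg; r = 9.78 mi = 15739 m; G = 6.674×10^-11 N·m²/kg².
F = 541.3 N  (the unit combination reduces to kg·m/s² = N)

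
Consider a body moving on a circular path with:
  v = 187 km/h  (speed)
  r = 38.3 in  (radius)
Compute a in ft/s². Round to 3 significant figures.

a is given directly by: a = v²/r.
v = 187 km/h = 51.94 m/s; r = 38.3 in = 0.9728 m.
a = 2774 m/s²
2774 m/s² × (1 ft/s² / 0.3048 m/s²) = 9100 ft/s²

9100 ft/s²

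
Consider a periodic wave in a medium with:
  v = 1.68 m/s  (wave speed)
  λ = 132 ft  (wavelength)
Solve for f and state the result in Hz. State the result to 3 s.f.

0.0418 Hz

Rearranging: f = v/λ.
v = 1.68 m/s; λ = 132 ft = 40.23 m.
f = 0.04176 Hz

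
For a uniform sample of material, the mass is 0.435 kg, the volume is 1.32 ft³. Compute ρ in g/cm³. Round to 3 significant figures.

ρ is given directly by: ρ = m/V.
m = 0.435 kg; V = 1.32 ft³ = 0.03738 m³.
ρ = 11.64 kg/m³
11.64 kg/m³ × (1 g/cm³ / 1000 kg/m³) = 0.01164 g/cm³

0.0116 g/cm³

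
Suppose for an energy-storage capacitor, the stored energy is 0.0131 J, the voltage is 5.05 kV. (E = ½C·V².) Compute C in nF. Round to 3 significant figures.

1.03 nF

Rearranging E = ½C·V² for C: C = 2E/V².
E = 0.0131 J; V = 5.05 kV = 5050 V.
C = 1.027×10^-9 F
1.027×10^-9 F × (1 nF / 1.000×10^-9 F) = 1.027 nF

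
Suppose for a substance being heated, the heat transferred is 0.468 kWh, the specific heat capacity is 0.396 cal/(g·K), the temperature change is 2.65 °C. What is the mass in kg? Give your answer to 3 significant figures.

384 kg

Rearranging: m = Q/(c·ΔT).
Q = 0.468 kWh = 1.685×10^6 J; c = 0.396 cal/(g·K) = 1657 J/(kg·K); ΔT = 2.65 °C = 2.650 K.
m = 383.7 kg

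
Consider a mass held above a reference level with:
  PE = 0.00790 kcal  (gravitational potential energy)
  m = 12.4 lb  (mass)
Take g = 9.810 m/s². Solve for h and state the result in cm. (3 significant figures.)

59.9 cm

Solving PE = m·g·h for h: h = PE/(m·g).
PE = 0.00790 kcal = 33.05 J; m = 12.4 lb = 5.625 kg; g = 9.810 m/s².
h = 0.5990 m
0.5990 m × (1 cm / 0.01000 m) = 59.90 cm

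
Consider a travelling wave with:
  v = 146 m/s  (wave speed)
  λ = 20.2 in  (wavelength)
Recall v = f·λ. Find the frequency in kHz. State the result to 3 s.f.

0.285 kHz

Solving v = f·λ for f: f = v/λ.
v = 146 m/s; λ = 20.2 in = 0.5131 m.
f = 284.6 Hz
284.6 Hz × (1 kHz / 1000 Hz) = 0.2846 kHz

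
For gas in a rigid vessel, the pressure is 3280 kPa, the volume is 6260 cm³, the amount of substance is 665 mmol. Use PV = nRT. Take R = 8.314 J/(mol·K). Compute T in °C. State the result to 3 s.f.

From the ideal-gas law: T = PV/(nR).
P = 3280 kPa = 3.280×10^6 Pa; V = 6260 cm³ = 0.006260 m³; n = 665 mmol = 0.6650 mol; R = 8.314 J/(mol·K).
T = 3714 K
3714 K − 273.15 = 3441 °C

3440 °C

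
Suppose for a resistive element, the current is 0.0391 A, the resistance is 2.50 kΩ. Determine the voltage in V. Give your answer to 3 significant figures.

From Ohm's law: V = IR.
I = 0.0391 A; R = 2.50 kΩ = 2500 Ω.
V = 97.75 V

97.8 V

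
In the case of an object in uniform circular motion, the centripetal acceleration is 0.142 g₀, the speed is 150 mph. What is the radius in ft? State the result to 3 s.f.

10600 ft

Rearranging: r = v²/a.
a = 0.142 g₀ = 1.393 m/s²; v = 150 mph = 67.06 m/s.
r = 3229 m
3229 m × (1 ft / 0.3048 m) = 10594 ft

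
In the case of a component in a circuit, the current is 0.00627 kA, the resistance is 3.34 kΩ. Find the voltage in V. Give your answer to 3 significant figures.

V is given directly by: V = IR.
I = 0.00627 kA = 6.270 A; R = 3.34 kΩ = 3340 Ω.
V = 20942 V

20900 V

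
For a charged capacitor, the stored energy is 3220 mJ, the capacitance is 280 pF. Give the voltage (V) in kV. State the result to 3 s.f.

Rearranging: V = √(2E/C).
E = 3220 mJ = 3.220 J; C = 280 pF = 2.800×10^-10 F.
V = 1.517×10^5 V  (the unit combination reduces to kg·m²/(A·s³) = V)
1.517×10^5 V × (1 kV / 1000 V) = 151.7 kV

152 kV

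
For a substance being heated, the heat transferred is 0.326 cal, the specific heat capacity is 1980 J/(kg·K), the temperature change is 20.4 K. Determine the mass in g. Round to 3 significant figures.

Rearranging Q = m·c·ΔT for m: m = Q/(c·ΔT).
Q = 0.326 cal = 1.364 J; c = 1980 J/(kg·K); ΔT = 20.4 K.
m = 3.377×10^-5 kg
3.377×10^-5 kg × (1 g / 0.001000 kg) = 0.03377 g

0.0338 g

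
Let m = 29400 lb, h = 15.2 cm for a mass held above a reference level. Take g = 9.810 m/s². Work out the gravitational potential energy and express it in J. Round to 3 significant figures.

PE is given directly by: PE = mgh.
m = 29400 lb = 13336 kg; h = 15.2 cm = 0.1520 m; g = 9.810 m/s².
PE = 19885 J  (the unit combination reduces to kg·m²/s² = J)

19900 J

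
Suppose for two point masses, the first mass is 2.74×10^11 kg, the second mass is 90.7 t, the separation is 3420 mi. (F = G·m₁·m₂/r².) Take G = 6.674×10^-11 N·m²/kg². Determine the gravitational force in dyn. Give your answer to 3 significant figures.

0.00548 dyn

F is given directly by: F = Gm₁m₂/r².
m₁ = 2.74×10^11 kg; m₂ = 90.7 t = 90700 kg; r = 3420 mi = 5.504×10^6 m; G = 6.674×10^-11 N·m²/kg².
F = 5.475×10^-8 N
5.475×10^-8 N × (1 dyn / 1.000×10^-5 N) = 0.005475 dyn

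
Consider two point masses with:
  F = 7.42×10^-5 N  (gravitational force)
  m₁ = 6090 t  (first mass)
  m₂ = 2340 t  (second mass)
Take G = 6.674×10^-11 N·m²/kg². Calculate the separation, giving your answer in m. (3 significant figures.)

Solving F = G·m₁·m₂/r² for r: r = √(G·m₁m₂/F).
F = 7.42×10^-5 N; m₁ = 6090 t = 6.090×10^6 kg; m₂ = 2340 t = 2.340×10^6 kg; G = 6.674×10^-11 N·m²/kg².
r = 3580 m

3580 m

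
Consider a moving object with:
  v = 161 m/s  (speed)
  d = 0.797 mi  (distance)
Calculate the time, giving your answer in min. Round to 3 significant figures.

Rearranging v = d/t for t: t = d/v.
v = 161 m/s; d = 0.797 mi = 1283 m.
t = 7.967 s
7.967 s × (1 min / 60.00 s) = 0.1328 min

0.133 min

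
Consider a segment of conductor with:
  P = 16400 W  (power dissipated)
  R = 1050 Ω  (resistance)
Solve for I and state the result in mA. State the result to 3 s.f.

3950 mA

Rearranging P = I²R for I: I = √(P/R).
P = 16400 W; R = 1050 Ω.
I = 3.952 A
3.952 A × (1 mA / 0.001000 A) = 3952 mA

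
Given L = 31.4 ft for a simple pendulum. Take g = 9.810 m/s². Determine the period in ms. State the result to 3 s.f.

6210 ms

Directly: T = 2π√(L/g).
L = 31.4 ft = 9.571 m; g = 9.810 m/s².
T = 6.206 s
6.206 s × (1 ms / 0.001000 s) = 6206 ms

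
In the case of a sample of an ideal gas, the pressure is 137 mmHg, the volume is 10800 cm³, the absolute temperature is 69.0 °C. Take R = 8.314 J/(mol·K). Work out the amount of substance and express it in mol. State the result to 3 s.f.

From the ideal-gas law: n = PV/(RT).
P = 137 mmHg = 18265 Pa; V = 10800 cm³ = 0.01080 m³; T = 69.0 °C = 342.1 K; R = 8.314 J/(mol·K).
n = 0.06935 mol

0.0693 mol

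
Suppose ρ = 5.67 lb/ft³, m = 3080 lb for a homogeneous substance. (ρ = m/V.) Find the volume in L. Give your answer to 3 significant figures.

Solving ρ = m/V for V: V = m/ρ.
ρ = 5.67 lb/ft³ = 90.82 kg/m³; m = 3080 lb = 1397 kg.
V = 15.38 m³
15.38 m³ × (1 L / 0.001000 m³) = 15382 L

15400 L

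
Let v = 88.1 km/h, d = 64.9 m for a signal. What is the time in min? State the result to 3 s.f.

0.0442 min

Solving v = d/t for t: t = d/v.
v = 88.1 km/h = 24.47 m/s; d = 64.9 m.
t = 2.652 s
2.652 s × (1 min / 60.00 s) = 0.04420 min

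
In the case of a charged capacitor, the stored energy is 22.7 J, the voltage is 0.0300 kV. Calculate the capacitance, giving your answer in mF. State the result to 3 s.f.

Rearranging E = ½C·V² for C: C = 2E/V².
E = 22.7 J; V = 0.0300 kV = 30.00 V.
C = 0.05044 F
0.05044 F × (1 mF / 0.001000 F) = 50.44 mF

50.4 mF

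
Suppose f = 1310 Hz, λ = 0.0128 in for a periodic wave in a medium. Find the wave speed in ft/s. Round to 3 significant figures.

Directly: v = fλ.
f = 1310 Hz; λ = 0.0128 in = 3.251×10^-4 m.
v = 0.4259 m/s
0.4259 m/s × (1 ft/s / 0.3048 m/s) = 1.397 ft/s

1.40 ft/s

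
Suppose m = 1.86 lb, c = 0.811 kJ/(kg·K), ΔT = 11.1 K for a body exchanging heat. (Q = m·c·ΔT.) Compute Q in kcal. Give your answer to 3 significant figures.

1.82 kcal

Directly: Q = mcΔT.
m = 1.86 lb = 0.8437 kg; c = 0.811 kJ/(kg·K) = 811.0 J/(kg·K); ΔT = 11.1 K.
Q = 7595 J
7595 J × (1 kcal / 4184 J) = 1.815 kcal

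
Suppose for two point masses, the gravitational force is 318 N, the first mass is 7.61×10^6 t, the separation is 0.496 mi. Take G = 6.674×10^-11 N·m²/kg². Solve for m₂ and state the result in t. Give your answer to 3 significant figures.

3.99×10^5 t

From Newton's law of gravitation: m₂ = F·r²/(G·m₁).
F = 318 N; m₁ = 7.61×10^6 t = 7.610×10^9 kg; r = 0.496 mi = 798.2 m; G = 6.674×10^-11 N·m²/kg².
m₂ = 3.989×10^8 kg
3.989×10^8 kg × (1 t / 1000 kg) = 3.989×10^5 t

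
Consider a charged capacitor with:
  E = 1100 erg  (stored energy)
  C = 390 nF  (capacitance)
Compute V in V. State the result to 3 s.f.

23.8 V

Solving E = ½C·V² for V: V = √(2E/C).
E = 1100 erg = 1.100×10^-4 J; C = 390 nF = 3.900×10^-7 F.
V = 23.75 V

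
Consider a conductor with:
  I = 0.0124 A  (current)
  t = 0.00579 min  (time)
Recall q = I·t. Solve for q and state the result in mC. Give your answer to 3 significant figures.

Directly: q = It.
I = 0.0124 A; t = 0.00579 min = 0.3474 s.
q = 0.004308 C
0.004308 C × (1 mC / 0.001000 C) = 4.308 mC

4.31 mC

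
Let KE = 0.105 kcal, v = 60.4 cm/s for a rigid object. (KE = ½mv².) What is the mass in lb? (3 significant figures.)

Rearranging KE = ½mv² for m: m = 2·KE/v².
KE = 0.105 kcal = 439.3 J; v = 60.4 cm/s = 0.6040 m/s.
m = 2408 kg
2408 kg × (1 lb / 0.4536 kg) = 5310 lb

5310 lb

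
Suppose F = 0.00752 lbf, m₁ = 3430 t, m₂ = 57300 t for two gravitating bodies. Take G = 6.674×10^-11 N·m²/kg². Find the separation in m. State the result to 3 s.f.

626 m

Rearranging: r = √(G·m₁m₂/F).
F = 0.00752 lbf = 0.03345 N; m₁ = 3430 t = 3.430×10^6 kg; m₂ = 57300 t = 5.730×10^7 kg; G = 6.674×10^-11 N·m²/kg².
r = 626.2 m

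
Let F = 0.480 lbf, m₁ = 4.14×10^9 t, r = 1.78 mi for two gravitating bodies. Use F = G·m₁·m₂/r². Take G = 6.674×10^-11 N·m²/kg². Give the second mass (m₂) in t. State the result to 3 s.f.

Solving F = G·m₁·m₂/r² for m₂: m₂ = F·r²/(G·m₁).
F = 0.480 lbf = 2.135 N; m₁ = 4.14×10^9 t = 4.140×10^12 kg; r = 1.78 mi = 2865 m; G = 6.674×10^-11 N·m²/kg².
m₂ = 63413 kg
63413 kg × (1 t / 1000 kg) = 63.41 t

63.4 t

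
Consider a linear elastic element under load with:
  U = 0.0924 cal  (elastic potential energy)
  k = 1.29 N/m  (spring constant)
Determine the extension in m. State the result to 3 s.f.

Rearranging U = ½k·x² for x: x = √(2U/k).
U = 0.0924 cal = 0.3866 J; k = 1.29 N/m.
x = 0.7742 m

0.774 m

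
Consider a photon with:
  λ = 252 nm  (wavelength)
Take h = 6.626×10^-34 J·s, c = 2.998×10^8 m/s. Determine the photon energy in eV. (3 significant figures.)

Directly: E = hc/λ.
λ = 252 nm = 2.520×10^-7 m; h = 6.626×10^-34 J·s; c = 2.998×10^8 m/s.
E = 7.883×10^-19 J
7.883×10^-19 J × (1 eV / 1.602×10^-19 J) = 4.920 eV

4.92 eV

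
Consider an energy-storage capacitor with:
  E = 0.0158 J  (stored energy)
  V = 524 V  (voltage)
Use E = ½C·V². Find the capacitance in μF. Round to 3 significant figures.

Rearranging: C = 2E/V².
E = 0.0158 J; V = 524 V.
C = 1.151×10^-7 F
1.151×10^-7 F × (1 μF / 1.000×10^-6 F) = 0.1151 μF

0.115 μF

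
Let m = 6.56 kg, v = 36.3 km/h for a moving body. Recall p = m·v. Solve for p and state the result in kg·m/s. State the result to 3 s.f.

66.1 kg·m/s

p is given directly by: p = mv.
m = 6.56 kg; v = 36.3 km/h = 10.08 m/s.
p = 66.15 kg·m/s  (the unit combination reduces to kg·m/s = kg·m/s)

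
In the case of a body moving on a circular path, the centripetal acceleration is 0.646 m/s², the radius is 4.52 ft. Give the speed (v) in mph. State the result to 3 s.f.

Rearranging: v = √(a·r).
a = 0.646 m/s²; r = 4.52 ft = 1.378 m.
v = 0.9434 m/s
0.9434 m/s × (1 mph / 0.4470 m/s) = 2.110 mph

2.11 mph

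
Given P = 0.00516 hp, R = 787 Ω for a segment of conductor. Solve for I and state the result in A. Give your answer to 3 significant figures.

0.0699 A

Rearranging P = I²R for I: I = √(P/R).
P = 0.00516 hp = 3.848 W; R = 787 Ω.
I = 0.06992 A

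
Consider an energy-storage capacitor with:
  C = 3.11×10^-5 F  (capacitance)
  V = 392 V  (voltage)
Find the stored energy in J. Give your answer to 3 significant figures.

2.39 J

Directly: E = ½CV².
C = 3.11×10^-5 F; V = 392 V.
E = 2.389 J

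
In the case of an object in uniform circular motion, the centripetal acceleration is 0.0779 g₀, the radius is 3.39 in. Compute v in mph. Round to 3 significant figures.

0.574 mph

Solving a = v²/r for v: v = √(a·r).
a = 0.0779 g₀ = 0.7639 m/s²; r = 3.39 in = 0.08611 m.
v = 0.2565 m/s
0.2565 m/s × (1 mph / 0.4470 m/s) = 0.5737 mph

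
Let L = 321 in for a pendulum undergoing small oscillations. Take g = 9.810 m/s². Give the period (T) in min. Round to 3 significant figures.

Directly: T = 2π√(L/g).
L = 321 in = 8.153 m; g = 9.810 m/s².
T = 5.728 s
5.728 s × (1 min / 60.00 s) = 0.09547 min

0.0955 min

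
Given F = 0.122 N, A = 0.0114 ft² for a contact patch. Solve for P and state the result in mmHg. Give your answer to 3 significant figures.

0.864 mmHg

P is given directly by: P = F/A.
F = 0.122 N; A = 0.0114 ft² = 0.001059 m².
P = 115.2 Pa  (the unit combination reduces to kg/(m·s²) = Pa)
115.2 Pa × (1 mmHg / 133.3 Pa) = 0.8640 mmHg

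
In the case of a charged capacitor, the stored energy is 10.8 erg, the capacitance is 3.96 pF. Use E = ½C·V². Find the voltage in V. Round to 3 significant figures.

739 V

Solving E = ½C·V² for V: V = √(2E/C).
E = 10.8 erg = 1.080×10^-6 J; C = 3.96 pF = 3.960×10^-12 F.
V = 738.5 V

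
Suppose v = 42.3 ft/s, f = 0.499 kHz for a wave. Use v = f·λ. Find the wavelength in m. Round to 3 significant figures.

0.0258 m

Rearranging v = f·λ for λ: λ = v/f.
v = 42.3 ft/s = 12.89 m/s; f = 0.499 kHz = 499.0 Hz.
λ = 0.02584 m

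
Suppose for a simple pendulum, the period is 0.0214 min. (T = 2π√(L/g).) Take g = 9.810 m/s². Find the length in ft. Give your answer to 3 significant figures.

1.34 ft

Rearranging: L = g·(T/2π)².
T = 0.0214 min = 1.284 s; g = 9.810 m/s².
L = 0.4097 m
0.4097 m × (1 ft / 0.3048 m) = 1.344 ft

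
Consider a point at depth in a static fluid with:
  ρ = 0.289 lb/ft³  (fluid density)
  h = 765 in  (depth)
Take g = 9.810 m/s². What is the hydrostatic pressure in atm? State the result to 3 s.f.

0.00871 atm

P is given directly by: P = ρgh.
ρ = 0.289 lb/ft³ = 4.629 kg/m³; h = 765 in = 19.43 m; g = 9.810 m/s².
P = 882.4 Pa
882.4 Pa × (1 atm / 1.013×10^5 Pa) = 0.008709 atm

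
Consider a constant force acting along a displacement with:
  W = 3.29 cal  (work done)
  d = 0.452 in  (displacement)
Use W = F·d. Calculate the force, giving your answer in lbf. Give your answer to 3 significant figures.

Rearranging W = F·d for F: F = W/d.
W = 3.29 cal = 13.77 J; d = 0.452 in = 0.01148 m.
F = 1199 N  (the unit combination reduces to kg·m/s² = N)
1199 N × (1 lbf / 4.448 N) = 269.5 lbf

270 lbf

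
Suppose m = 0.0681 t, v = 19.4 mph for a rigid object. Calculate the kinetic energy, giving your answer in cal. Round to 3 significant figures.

Directly: KE = ½mv².
m = 0.0681 t = 68.10 kg; v = 19.4 mph = 8.673 m/s.
KE = 2561 J
2561 J × (1 cal / 4.184 J) = 612.1 cal

612 cal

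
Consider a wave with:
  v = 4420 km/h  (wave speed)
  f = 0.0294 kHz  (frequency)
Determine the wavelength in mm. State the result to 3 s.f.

41800 mm

Rearranging v = f·λ for λ: λ = v/f.
v = 4420 km/h = 1228 m/s; f = 0.0294 kHz = 29.40 Hz.
λ = 41.76 m
41.76 m × (1 mm / 0.001000 m) = 41761 mm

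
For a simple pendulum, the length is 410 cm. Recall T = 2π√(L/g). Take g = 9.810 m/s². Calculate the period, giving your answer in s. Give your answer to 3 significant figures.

Directly: T = 2π√(L/g).
L = 410 cm = 4.100 m; g = 9.810 m/s².
T = 4.062 s

4.06 s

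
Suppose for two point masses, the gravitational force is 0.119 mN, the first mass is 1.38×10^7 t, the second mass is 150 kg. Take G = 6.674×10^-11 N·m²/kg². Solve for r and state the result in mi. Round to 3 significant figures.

Rearranging: r = √(G·m₁m₂/F).
F = 0.119 mN = 1.190×10^-4 N; m₁ = 1.38×10^7 t = 1.380×10^10 kg; m₂ = 150 kg; G = 6.674×10^-11 N·m²/kg².
r = 1077 m
1077 m × (1 mi / 1609 m) = 0.6695 mi

0.670 mi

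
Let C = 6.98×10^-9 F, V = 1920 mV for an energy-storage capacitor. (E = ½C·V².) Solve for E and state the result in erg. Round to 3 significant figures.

0.129 erg

E is given directly by: E = ½CV².
C = 6.98×10^-9 F; V = 1920 mV = 1.920 V.
E = 1.287×10^-8 J
1.287×10^-8 J × (1 erg / 1.000×10^-7 J) = 0.1287 erg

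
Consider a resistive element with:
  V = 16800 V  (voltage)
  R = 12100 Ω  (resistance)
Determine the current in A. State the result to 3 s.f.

1.39 A

Rearranging: I = V/R.
V = 16800 V; R = 12100 Ω.
I = 1.388 A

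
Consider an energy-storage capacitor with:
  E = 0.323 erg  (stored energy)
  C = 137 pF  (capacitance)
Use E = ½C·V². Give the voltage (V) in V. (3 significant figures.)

21.7 V

Rearranging E = ½C·V² for V: V = √(2E/C).
E = 0.323 erg = 3.230×10^-8 J; C = 137 pF = 1.370×10^-10 F.
V = 21.71 V  (the unit combination reduces to kg·m²/(A·s³) = V)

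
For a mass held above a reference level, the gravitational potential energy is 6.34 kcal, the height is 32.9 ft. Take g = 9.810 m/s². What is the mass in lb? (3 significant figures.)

594 lb

Rearranging: m = PE/(g·h).
PE = 6.34 kcal = 26527 J; h = 32.9 ft = 10.03 m; g = 9.810 m/s².
m = 269.7 kg
269.7 kg × (1 lb / 0.4536 kg) = 594.5 lb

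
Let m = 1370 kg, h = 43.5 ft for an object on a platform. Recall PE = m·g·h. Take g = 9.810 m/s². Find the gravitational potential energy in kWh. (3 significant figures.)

0.0495 kWh

PE is given directly by: PE = mgh.
m = 1370 kg; h = 43.5 ft = 13.26 m; g = 9.810 m/s².
PE = 1.782×10^5 J
1.782×10^5 J × (1 kWh / 3.600×10^6 J) = 0.04950 kWh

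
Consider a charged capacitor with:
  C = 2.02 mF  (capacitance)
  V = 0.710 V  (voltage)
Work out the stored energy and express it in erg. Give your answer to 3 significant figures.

5090 erg

Directly: E = ½CV².
C = 2.02 mF = 0.002020 F; V = 0.710 V.
E = 5.091×10^-4 J
5.091×10^-4 J × (1 erg / 1.000×10^-7 J) = 5091 erg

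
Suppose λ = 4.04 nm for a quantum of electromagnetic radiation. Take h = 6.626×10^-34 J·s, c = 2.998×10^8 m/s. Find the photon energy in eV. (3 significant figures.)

Directly: E = hc/λ.
λ = 4.04 nm = 4.040×10^-9 m; h = 6.626×10^-34 J·s; c = 2.998×10^8 m/s.
E = 4.917×10^-17 J  (the unit combination reduces to kg·m²/s² = J)
4.917×10^-17 J × (1 eV / 1.602×10^-19 J) = 306.9 eV

307 eV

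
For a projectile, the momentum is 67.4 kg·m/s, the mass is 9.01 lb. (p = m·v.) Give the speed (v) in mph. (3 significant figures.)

36.9 mph

Rearranging p = m·v for v: v = p/m.
p = 67.4 kg·m/s; m = 9.01 lb = 4.087 kg.
v = 16.49 m/s
16.49 m/s × (1 mph / 0.4470 m/s) = 36.89 mph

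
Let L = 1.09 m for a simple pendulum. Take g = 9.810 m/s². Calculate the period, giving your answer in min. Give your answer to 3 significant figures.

0.0349 min

T is given directly by: T = 2π√(L/g).
L = 1.09 m; g = 9.810 m/s².
T = 2.094 s
2.094 s × (1 min / 60.00 s) = 0.03491 min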